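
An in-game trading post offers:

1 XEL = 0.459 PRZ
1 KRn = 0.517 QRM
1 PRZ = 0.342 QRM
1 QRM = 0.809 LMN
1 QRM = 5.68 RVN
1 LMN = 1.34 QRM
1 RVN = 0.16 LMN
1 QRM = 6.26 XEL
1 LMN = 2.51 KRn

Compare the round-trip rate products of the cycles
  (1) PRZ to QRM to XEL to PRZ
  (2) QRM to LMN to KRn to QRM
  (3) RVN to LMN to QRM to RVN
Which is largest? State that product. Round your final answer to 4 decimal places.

1.2178

(1) 0.342 × 6.26 × 0.459 = 0.98268
(2) 0.809 × 2.51 × 0.517 = 1.04982
(3) 0.16 × 1.34 × 5.68 = 1.21779
Highest is cycle (3) at 1.2178 (>1, arbitrage).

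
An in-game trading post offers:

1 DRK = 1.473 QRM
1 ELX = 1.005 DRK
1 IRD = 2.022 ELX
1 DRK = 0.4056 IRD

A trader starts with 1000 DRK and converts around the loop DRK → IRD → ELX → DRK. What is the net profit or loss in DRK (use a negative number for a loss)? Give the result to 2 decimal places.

1000 DRK × 0.4056 = 405.6 IRD
405.6 IRD × 2.022 = 820.1232 ELX
820.1232 ELX × 1.005 = 824.223816 DRK
Net change: 824.223816 − 1000 = -175.776184 DRK

-175.78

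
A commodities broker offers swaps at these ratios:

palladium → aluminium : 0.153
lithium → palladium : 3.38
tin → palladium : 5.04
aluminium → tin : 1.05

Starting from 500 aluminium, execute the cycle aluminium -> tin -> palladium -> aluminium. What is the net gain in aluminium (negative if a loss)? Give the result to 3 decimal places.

-95.162

500 aluminium × 1.05 = 525 tin
525 tin × 5.04 = 2646 palladium
2646 palladium × 0.153 = 404.838 aluminium
Net change: 404.838 − 500 = -95.162 aluminium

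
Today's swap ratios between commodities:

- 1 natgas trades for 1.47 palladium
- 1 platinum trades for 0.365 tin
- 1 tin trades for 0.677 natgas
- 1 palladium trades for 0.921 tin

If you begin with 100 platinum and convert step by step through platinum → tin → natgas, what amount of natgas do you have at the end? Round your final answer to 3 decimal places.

24.711

100 platinum × 0.365 = 36.5 tin
36.5 tin × 0.677 = 24.7105 natgas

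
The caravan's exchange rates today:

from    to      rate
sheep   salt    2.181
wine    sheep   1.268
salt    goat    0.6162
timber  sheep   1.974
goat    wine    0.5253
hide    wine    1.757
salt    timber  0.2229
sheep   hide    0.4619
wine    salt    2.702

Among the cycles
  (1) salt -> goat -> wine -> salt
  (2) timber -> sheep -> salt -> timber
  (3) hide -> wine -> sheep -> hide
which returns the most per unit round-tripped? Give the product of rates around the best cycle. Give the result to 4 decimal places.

1.0291

(1) 0.6162 × 0.5253 × 2.702 = 0.87461
(2) 1.974 × 2.181 × 0.2229 = 0.95965
(3) 1.757 × 1.268 × 0.4619 = 1.02906
Highest is cycle (3) at 1.0291 (>1, arbitrage).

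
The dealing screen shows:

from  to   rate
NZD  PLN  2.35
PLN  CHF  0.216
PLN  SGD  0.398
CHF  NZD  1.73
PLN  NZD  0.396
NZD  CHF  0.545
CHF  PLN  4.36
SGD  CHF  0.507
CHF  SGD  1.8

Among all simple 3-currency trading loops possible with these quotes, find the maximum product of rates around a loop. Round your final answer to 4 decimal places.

0.9410

PLN→NZD→CHF→PLN: 0.396 × 0.545 × 4.36 = 0.94098
PLN→SGD→CHF→PLN: 0.398 × 0.507 × 4.36 = 0.87979
PLN→CHF→NZD→PLN: 0.216 × 1.73 × 2.35 = 0.87815
Maximum is PLN→NZD→CHF→PLN at 0.9410; no arbitrage — every cycle loses value.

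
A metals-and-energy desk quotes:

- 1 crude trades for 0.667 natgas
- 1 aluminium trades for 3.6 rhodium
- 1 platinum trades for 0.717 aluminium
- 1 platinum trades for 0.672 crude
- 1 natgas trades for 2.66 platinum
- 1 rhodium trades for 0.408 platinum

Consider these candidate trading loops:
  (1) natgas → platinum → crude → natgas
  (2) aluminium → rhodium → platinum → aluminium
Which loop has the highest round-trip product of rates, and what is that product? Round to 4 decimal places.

(1) 2.66 × 0.672 × 0.667 = 1.19228
(2) 3.6 × 0.408 × 0.717 = 1.05313
Highest is cycle (1) at 1.1923 (>1, arbitrage).

1.1923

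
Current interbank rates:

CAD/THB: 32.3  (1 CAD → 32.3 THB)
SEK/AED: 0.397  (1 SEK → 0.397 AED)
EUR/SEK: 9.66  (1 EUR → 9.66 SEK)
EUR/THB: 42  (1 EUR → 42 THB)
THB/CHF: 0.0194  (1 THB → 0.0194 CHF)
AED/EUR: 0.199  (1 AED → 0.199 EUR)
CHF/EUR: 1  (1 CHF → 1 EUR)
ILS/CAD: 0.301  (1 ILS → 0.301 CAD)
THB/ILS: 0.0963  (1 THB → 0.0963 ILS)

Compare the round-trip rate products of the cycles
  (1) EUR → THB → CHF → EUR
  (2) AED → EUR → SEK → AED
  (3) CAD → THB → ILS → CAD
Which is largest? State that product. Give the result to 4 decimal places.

(1) 42 × 0.0194 × 1 = 0.81480
(2) 0.199 × 9.66 × 0.397 = 0.76317
(3) 32.3 × 0.0963 × 0.301 = 0.93626
Highest is cycle (3) at 0.9363 (≤1, no arbitrage).

0.9363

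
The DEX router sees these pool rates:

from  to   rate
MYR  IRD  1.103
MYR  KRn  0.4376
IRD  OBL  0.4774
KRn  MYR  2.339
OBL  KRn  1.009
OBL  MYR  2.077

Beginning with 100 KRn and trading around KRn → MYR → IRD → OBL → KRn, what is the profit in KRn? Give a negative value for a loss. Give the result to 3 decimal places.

100 KRn × 2.339 = 233.9 MYR
233.9 MYR × 1.103 = 257.9917 IRD
257.9917 IRD × 0.4774 = 123.16523758 OBL
123.16523758 OBL × 1.009 = 124.27372471822 KRn
Net change: 124.27372471822 − 100 = 24.27372471822 KRn

24.274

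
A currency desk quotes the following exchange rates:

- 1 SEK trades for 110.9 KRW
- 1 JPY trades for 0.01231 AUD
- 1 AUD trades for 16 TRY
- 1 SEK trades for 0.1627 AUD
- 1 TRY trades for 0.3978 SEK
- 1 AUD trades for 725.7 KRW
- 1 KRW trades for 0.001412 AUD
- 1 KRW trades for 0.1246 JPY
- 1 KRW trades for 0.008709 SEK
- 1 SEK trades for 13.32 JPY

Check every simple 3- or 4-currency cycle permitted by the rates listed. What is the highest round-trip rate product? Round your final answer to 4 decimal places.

1.1131

JPY→AUD→KRW→JPY: 0.01231 × 725.7 × 0.1246 = 1.11310
JPY→AUD→TRY→SEK→JPY: 0.01231 × 16 × 0.3978 × 13.32 = 1.04363
JPY→AUD→KRW→SEK→JPY: 0.01231 × 725.7 × 0.008709 × 13.32 = 1.03631
SEK→AUD→TRY→SEK: 0.1627 × 16 × 0.3978 = 1.03555
SEK→AUD→KRW→SEK: 0.1627 × 725.7 × 0.008709 = 1.02828
SEK→KRW→AUD→TRY→SEK: 110.9 × 0.001412 × 16 × 0.3978 = 0.99667
Maximum is JPY→AUD→KRW→JPY at 1.1131; arbitrage exists.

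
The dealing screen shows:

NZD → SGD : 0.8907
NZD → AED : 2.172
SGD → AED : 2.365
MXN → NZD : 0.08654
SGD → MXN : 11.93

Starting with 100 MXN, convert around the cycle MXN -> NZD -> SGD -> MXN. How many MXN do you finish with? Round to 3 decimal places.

91.958

100 MXN × 0.08654 = 8.654 NZD
8.654 NZD × 0.8907 = 7.7081178 SGD
7.7081178 SGD × 11.93 = 91.957845354 MXN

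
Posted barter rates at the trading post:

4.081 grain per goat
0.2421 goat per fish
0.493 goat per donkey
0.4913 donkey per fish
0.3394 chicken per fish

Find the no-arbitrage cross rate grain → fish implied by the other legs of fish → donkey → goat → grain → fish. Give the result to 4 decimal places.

Known legs of the cycle: 0.4913 × 0.493 × 4.081 = 0.9884626829
For no arbitrage the full-cycle product must be 1, so the missing rate is 1 / 0.9884626829 ≈ 1.011672.

1.0117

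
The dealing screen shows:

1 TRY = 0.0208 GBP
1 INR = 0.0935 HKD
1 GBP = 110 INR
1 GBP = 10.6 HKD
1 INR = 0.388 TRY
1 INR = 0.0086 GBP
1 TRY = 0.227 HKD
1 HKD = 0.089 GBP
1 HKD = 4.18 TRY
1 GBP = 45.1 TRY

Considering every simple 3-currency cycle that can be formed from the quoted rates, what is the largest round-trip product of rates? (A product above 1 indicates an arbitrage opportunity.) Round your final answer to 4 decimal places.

0.9216

TRY→GBP→HKD→TRY: 0.0208 × 10.6 × 4.18 = 0.92161
INR→HKD→GBP→INR: 0.0935 × 0.089 × 110 = 0.91537
TRY→HKD→GBP→TRY: 0.227 × 0.089 × 45.1 = 0.91116
INR→TRY→GBP→INR: 0.388 × 0.0208 × 110 = 0.88774
Maximum is TRY→GBP→HKD→TRY at 0.9216; no arbitrage — every cycle loses value.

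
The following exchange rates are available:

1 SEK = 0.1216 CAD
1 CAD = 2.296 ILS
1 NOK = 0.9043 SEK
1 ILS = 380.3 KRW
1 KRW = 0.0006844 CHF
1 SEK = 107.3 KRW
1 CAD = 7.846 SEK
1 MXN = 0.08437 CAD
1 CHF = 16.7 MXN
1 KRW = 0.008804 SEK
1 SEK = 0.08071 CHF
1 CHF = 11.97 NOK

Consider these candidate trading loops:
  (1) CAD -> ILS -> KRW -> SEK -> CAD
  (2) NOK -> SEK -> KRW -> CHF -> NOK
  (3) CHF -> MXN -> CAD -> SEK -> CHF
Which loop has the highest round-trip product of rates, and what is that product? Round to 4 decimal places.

0.9348

(1) 2.296 × 380.3 × 0.008804 × 0.1216 = 0.93479
(2) 0.9043 × 107.3 × 0.0006844 × 11.97 = 0.79491
(3) 16.7 × 0.08437 × 7.846 × 0.08071 = 0.89224
Highest is cycle (1) at 0.9348 (≤1, no arbitrage).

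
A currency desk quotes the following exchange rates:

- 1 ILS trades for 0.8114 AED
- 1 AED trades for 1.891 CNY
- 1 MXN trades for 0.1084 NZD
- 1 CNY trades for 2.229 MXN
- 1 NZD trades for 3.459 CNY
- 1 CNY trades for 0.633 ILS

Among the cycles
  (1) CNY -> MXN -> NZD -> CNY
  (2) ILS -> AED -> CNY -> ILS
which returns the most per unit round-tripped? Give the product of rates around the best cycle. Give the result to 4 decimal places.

0.9712

(1) 2.229 × 0.1084 × 3.459 = 0.83578
(2) 0.8114 × 1.891 × 0.633 = 0.97125
Highest is cycle (2) at 0.9712 (≤1, no arbitrage).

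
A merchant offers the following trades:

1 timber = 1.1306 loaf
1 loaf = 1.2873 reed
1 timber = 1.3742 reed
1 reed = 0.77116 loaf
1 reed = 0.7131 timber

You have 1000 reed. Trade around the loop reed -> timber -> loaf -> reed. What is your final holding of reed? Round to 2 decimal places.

1000 reed × 0.7131 = 713.1 timber
713.1 timber × 1.1306 = 806.23086 loaf
806.23086 loaf × 1.2873 = 1037.860986078 reed

1037.86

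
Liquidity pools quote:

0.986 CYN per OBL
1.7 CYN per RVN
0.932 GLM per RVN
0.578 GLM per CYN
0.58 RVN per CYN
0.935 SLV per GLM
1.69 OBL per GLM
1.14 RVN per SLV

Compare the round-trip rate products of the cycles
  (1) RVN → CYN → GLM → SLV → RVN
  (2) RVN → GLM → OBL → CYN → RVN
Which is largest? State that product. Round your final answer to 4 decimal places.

(1) 1.7 × 0.578 × 0.935 × 1.14 = 1.04735
(2) 0.932 × 1.69 × 0.986 × 0.58 = 0.90076
Highest is cycle (1) at 1.0474 (>1, arbitrage).

1.0474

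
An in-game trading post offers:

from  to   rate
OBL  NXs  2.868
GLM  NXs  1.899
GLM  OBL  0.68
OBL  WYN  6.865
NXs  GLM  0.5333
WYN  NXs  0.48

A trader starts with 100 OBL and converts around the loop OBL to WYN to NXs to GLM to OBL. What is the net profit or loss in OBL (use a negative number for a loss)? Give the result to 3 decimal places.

100 OBL × 6.865 = 686.5 WYN
686.5 WYN × 0.48 = 329.52 NXs
329.52 NXs × 0.5333 = 175.733016 GLM
175.733016 GLM × 0.68 = 119.49845088 OBL
Net change: 119.49845088 − 100 = 19.49845088 OBL

19.498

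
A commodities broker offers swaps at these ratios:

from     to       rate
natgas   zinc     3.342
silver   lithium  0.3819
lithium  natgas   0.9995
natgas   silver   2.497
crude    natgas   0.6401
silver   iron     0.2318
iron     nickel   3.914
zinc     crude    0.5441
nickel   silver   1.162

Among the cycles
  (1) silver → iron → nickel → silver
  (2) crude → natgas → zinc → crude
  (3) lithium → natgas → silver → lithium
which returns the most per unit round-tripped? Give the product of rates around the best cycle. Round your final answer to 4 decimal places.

(1) 0.2318 × 3.914 × 1.162 = 1.05424
(2) 0.6401 × 3.342 × 0.5441 = 1.16395
(3) 0.9995 × 2.497 × 0.3819 = 0.95313
Highest is cycle (2) at 1.1639 (>1, arbitrage).

1.1639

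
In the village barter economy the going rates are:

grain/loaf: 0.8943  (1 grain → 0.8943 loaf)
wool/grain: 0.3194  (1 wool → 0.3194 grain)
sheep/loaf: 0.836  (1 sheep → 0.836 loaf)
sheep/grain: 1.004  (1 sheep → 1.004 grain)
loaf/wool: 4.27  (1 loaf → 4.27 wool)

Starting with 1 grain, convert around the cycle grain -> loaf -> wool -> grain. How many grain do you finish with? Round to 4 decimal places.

1.2197

1 grain × 0.8943 = 0.8943 loaf
0.8943 loaf × 4.27 = 3.818661 wool
3.818661 wool × 0.3194 = 1.2196803234 grain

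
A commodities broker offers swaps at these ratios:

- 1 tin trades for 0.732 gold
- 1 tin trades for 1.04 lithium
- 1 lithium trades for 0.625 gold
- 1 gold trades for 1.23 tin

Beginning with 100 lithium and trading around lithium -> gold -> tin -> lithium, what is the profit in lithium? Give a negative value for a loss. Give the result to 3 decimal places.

-20.050

100 lithium × 0.625 = 62.5 gold
62.5 gold × 1.23 = 76.875 tin
76.875 tin × 1.04 = 79.95 lithium
Net change: 79.95 − 100 = -20.05 lithium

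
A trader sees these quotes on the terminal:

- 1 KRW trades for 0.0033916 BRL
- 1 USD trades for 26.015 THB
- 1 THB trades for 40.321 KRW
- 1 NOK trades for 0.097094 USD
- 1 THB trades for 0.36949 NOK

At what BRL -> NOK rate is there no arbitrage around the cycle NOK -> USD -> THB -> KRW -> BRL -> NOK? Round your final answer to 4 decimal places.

Known legs of the cycle: 0.097094 × 26.015 × 40.321 × 0.0033916 = 0.345423710091848476
For no arbitrage the full-cycle product must be 1, so the missing rate is 1 / 0.345423710091848476 ≈ 2.894995.

2.8950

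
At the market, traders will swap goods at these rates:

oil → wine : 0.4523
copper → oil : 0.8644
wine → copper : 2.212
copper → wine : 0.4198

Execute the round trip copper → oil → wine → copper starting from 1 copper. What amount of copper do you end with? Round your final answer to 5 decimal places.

0.86482

1 copper × 0.8644 = 0.8644 oil
0.8644 oil × 0.4523 = 0.39096812 wine
0.39096812 wine × 2.212 = 0.86482148144 copper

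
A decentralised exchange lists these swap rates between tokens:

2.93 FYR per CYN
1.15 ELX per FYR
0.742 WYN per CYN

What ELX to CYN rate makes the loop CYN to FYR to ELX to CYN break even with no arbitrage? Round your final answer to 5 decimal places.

Known legs of the cycle: 2.93 × 1.15 = 3.3695
For no arbitrage the full-cycle product must be 1, so the missing rate is 1 / 3.3695 ≈ 0.2967799.

0.29678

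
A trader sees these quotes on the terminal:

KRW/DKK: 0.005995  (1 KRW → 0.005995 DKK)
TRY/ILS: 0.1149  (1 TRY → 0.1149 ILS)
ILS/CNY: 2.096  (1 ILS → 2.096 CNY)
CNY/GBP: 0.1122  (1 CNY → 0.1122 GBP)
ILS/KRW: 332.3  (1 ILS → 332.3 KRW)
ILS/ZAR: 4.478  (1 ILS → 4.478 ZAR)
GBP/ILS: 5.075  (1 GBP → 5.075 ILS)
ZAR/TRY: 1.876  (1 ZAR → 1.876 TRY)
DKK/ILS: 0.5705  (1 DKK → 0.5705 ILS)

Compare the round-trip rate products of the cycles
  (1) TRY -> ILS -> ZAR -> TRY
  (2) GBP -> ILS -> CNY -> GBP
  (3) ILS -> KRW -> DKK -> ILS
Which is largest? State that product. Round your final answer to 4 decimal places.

(1) 0.1149 × 4.478 × 1.876 = 0.96524
(2) 5.075 × 2.096 × 0.1122 = 1.19349
(3) 332.3 × 0.005995 × 0.5705 = 1.13652
Highest is cycle (2) at 1.1935 (>1, arbitrage).

1.1935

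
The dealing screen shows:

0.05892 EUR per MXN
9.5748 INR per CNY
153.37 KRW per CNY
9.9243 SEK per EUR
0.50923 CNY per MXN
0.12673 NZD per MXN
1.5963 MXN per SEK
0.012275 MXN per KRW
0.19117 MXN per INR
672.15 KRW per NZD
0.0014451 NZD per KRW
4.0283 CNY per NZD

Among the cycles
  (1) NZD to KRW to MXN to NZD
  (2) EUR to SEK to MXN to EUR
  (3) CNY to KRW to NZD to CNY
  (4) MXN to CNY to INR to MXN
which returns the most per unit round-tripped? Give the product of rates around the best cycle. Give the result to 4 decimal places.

(1) 672.15 × 0.012275 × 0.12673 = 1.04560
(2) 9.9243 × 1.5963 × 0.05892 = 0.93342
(3) 153.37 × 0.0014451 × 4.0283 = 0.89281
(4) 0.50923 × 9.5748 × 0.19117 = 0.93210
Highest is cycle (1) at 1.0456 (>1, arbitrage).

1.0456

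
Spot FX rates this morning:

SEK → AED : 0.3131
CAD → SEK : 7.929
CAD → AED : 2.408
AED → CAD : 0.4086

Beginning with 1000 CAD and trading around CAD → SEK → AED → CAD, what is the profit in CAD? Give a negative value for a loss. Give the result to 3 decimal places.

1000 CAD × 7.929 = 7929 SEK
7929 SEK × 0.3131 = 2482.5699 AED
2482.5699 AED × 0.4086 = 1014.37806114 CAD
Net change: 1014.37806114 − 1000 = 14.37806114 CAD

14.378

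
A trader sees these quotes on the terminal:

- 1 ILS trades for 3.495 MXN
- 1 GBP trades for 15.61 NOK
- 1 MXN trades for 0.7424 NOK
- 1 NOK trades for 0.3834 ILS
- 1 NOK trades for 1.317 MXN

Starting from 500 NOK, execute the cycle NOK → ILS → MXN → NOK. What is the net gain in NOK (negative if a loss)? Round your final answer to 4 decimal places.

500 NOK × 0.3834 = 191.7 ILS
191.7 ILS × 3.495 = 669.9915 MXN
669.9915 MXN × 0.7424 = 497.4016896 NOK
Net change: 497.4016896 − 500 = -2.5983104 NOK

-2.5983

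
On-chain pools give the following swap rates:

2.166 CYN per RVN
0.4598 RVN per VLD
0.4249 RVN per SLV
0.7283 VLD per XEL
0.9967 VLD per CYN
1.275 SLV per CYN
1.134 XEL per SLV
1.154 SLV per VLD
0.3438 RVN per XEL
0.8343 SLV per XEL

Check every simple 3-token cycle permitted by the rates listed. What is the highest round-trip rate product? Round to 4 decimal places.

1.1734

RVN→CYN→SLV→RVN: 2.166 × 1.275 × 0.4249 = 1.17343
RVN→CYN→VLD→RVN: 2.166 × 0.9967 × 0.4598 = 0.99264
XEL→VLD→SLV→XEL: 0.7283 × 1.154 × 1.134 = 0.95308
Maximum is RVN→CYN→SLV→RVN at 1.1734; arbitrage exists.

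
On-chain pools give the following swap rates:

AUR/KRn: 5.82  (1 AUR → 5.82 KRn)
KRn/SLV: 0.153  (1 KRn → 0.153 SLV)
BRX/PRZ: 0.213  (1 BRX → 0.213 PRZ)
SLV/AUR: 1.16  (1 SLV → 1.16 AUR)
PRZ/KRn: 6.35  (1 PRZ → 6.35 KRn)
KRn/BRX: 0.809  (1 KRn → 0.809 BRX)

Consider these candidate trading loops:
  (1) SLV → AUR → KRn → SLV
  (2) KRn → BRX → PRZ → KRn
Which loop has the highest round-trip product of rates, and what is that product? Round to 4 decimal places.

(1) 1.16 × 5.82 × 0.153 = 1.03293
(2) 0.809 × 0.213 × 6.35 = 1.09421
Highest is cycle (2) at 1.0942 (>1, arbitrage).

1.0942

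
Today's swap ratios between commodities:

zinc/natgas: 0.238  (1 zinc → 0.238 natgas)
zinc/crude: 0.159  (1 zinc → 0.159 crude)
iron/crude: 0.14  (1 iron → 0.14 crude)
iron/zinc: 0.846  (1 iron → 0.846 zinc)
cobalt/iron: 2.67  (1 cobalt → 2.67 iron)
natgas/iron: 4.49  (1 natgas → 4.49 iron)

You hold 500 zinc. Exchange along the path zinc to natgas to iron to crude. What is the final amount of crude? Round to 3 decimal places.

500 zinc × 0.238 = 119 natgas
119 natgas × 4.49 = 534.31 iron
534.31 iron × 0.14 = 74.8034 crude

74.803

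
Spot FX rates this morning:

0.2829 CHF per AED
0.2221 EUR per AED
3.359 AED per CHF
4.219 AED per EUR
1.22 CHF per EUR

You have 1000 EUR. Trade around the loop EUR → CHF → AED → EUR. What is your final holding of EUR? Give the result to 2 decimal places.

910.16

1000 EUR × 1.22 = 1220 CHF
1220 CHF × 3.359 = 4097.98 AED
4097.98 AED × 0.2221 = 910.161358 EUR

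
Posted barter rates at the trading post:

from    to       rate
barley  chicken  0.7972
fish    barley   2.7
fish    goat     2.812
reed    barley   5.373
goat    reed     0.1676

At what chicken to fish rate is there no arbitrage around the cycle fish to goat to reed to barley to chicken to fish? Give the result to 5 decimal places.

0.49537

Known legs of the cycle: 2.812 × 0.1676 × 5.373 × 0.7972 = 2.01870780075072
For no arbitrage the full-cycle product must be 1, so the missing rate is 1 / 2.01870780075072 ≈ 0.4953664.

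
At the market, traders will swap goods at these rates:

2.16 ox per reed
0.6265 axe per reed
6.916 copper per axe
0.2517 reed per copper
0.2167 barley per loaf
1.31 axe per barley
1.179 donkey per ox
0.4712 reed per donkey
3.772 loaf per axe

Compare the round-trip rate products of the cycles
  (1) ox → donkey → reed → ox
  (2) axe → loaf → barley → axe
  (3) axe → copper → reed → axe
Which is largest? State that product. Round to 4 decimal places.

1.2000

(1) 1.179 × 0.4712 × 2.16 = 1.19998
(2) 3.772 × 0.2167 × 1.31 = 1.07078
(3) 6.916 × 0.2517 × 0.6265 = 1.09058
Highest is cycle (1) at 1.2000 (>1, arbitrage).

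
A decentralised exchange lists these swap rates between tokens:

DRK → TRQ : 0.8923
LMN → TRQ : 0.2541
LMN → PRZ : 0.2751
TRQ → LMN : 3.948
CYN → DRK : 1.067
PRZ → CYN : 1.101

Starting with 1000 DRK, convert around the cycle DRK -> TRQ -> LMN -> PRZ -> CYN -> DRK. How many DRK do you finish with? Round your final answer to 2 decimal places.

1138.49

1000 DRK × 0.8923 = 892.3 TRQ
892.3 TRQ × 3.948 = 3522.8004 LMN
3522.8004 LMN × 0.2751 = 969.12239004 PRZ
969.12239004 PRZ × 1.101 = 1067.00375143404 CYN
1067.00375143404 CYN × 1.067 = 1138.49300278012068 DRK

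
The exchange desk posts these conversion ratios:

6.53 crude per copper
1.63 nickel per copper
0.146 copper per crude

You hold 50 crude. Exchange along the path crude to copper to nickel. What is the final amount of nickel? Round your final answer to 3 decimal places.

50 crude × 0.146 = 7.3 copper
7.3 copper × 1.63 = 11.899 nickel

11.899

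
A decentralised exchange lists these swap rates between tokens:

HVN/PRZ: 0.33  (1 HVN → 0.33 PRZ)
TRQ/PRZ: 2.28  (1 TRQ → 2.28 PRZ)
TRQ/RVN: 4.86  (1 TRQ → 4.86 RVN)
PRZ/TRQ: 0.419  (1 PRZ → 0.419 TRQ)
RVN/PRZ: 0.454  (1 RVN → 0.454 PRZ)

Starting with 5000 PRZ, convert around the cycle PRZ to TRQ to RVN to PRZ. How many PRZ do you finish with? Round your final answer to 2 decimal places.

4622.49

5000 PRZ × 0.419 = 2095 TRQ
2095 TRQ × 4.86 = 10181.7 RVN
10181.7 RVN × 0.454 = 4622.4918 PRZ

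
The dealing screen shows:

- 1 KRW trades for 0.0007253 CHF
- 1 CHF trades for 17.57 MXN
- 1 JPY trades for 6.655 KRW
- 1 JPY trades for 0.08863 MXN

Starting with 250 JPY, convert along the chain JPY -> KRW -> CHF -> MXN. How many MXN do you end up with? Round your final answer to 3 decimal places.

250 JPY × 6.655 = 1663.75 KRW
1663.75 KRW × 0.0007253 = 1.206717875 CHF
1.206717875 CHF × 17.57 = 21.20203306375 MXN

21.202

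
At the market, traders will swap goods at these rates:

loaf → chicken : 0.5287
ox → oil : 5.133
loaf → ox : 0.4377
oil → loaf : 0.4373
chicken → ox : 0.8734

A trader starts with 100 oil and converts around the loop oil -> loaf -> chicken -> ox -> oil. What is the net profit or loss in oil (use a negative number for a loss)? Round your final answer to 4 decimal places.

100 oil × 0.4373 = 43.73 loaf
43.73 loaf × 0.5287 = 23.120051 chicken
23.120051 chicken × 0.8734 = 20.1930525434 ox
20.1930525434 ox × 5.133 = 103.6509387052722 oil
Net change: 103.6509387052722 − 100 = 3.6509387052722 oil

3.6509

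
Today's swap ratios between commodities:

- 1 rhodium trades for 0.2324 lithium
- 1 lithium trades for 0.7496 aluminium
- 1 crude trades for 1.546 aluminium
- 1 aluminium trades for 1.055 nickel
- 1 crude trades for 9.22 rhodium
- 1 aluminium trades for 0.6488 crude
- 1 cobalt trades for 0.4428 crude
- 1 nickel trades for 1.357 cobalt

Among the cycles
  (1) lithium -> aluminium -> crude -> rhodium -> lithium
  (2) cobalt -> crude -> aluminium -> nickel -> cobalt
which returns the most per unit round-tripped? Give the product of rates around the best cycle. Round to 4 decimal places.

1.0421

(1) 0.7496 × 0.6488 × 9.22 × 0.2324 = 1.04210
(2) 0.4428 × 1.546 × 1.055 × 1.357 = 0.98005
Highest is cycle (1) at 1.0421 (>1, arbitrage).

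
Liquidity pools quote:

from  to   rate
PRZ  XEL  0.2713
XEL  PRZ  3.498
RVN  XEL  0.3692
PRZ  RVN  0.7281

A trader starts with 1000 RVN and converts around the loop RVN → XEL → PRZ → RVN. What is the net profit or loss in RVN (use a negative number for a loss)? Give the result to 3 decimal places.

1000 RVN × 0.3692 = 369.2 XEL
369.2 XEL × 3.498 = 1291.4616 PRZ
1291.4616 PRZ × 0.7281 = 940.31319096 RVN
Net change: 940.31319096 − 1000 = -59.68680904 RVN

-59.687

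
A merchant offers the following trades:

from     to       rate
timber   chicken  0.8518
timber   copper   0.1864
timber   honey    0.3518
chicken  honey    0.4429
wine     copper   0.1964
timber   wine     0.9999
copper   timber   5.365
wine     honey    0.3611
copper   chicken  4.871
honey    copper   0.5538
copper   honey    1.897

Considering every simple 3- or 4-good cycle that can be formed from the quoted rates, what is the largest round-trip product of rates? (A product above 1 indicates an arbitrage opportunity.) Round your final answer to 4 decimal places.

honey→copper→chicken→honey: 0.5538 × 4.871 × 0.4429 = 1.19475
honey→copper→timber→chicken→honey: 0.5538 × 5.365 × 0.8518 × 0.4429 = 1.12090
honey→copper→timber→wine→honey: 0.5538 × 5.365 × 0.9999 × 0.3611 = 1.07277
wine→copper→timber→wine: 0.1964 × 5.365 × 0.9999 = 1.05358
honey→copper→timber→honey: 0.5538 × 5.365 × 0.3518 = 1.04525
Maximum is honey→copper→chicken→honey at 1.1947; arbitrage exists.

1.1947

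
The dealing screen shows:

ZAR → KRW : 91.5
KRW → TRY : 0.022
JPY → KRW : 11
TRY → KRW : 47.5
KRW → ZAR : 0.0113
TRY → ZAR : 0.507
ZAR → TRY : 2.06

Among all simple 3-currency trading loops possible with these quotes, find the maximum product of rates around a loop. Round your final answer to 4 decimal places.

ZAR→TRY→KRW→ZAR: 2.06 × 47.5 × 0.0113 = 1.10571
ZAR→KRW→TRY→ZAR: 91.5 × 0.022 × 0.507 = 1.02059
Maximum is ZAR→TRY→KRW→ZAR at 1.1057; arbitrage exists.

1.1057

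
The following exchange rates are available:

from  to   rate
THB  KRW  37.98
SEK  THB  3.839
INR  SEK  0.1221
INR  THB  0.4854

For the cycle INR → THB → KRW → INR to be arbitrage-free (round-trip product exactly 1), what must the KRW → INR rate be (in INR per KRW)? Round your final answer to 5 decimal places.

Known legs of the cycle: 0.4854 × 37.98 = 18.435492
For no arbitrage the full-cycle product must be 1, so the missing rate is 1 / 18.435492 ≈ 0.0542432.

0.05424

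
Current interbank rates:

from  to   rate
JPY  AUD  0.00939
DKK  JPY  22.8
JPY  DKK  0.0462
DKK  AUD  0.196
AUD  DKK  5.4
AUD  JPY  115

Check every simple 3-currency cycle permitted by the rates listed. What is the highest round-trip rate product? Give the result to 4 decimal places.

1.1561

AUD→DKK→JPY→AUD: 5.4 × 22.8 × 0.00939 = 1.15610
AUD→JPY→DKK→AUD: 115 × 0.0462 × 0.196 = 1.04135
Maximum is AUD→DKK→JPY→AUD at 1.1561; arbitrage exists.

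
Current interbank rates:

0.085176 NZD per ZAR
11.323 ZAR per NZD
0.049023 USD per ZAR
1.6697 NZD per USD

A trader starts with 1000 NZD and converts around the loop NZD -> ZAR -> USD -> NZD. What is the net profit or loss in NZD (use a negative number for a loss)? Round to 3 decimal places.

-73.171

1000 NZD × 11.323 = 11323 ZAR
11323 ZAR × 0.049023 = 555.087429 USD
555.087429 USD × 1.6697 = 926.8294802013 NZD
Net change: 926.8294802013 − 1000 = -73.1705197987 NZD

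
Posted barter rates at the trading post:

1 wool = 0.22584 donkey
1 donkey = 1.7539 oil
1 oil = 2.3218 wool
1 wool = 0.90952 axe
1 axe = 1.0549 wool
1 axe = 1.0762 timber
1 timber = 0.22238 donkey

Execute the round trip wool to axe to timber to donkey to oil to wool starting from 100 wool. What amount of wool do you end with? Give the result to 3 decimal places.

100 wool × 0.90952 = 90.952 axe
90.952 axe × 1.0762 = 97.8825424 timber
97.8825424 timber × 0.22238 = 21.767119778912 donkey
21.767119778912 donkey × 1.7539 = 38.1773513802337568 oil
38.1773513802337568 oil × 2.3218 = 88.64017443462673653824 wool

88.640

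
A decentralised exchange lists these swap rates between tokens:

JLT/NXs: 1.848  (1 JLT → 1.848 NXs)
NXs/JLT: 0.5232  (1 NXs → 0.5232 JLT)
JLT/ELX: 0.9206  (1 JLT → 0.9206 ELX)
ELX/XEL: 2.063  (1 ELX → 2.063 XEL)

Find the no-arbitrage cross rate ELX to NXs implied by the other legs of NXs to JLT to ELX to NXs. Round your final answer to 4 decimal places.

Known legs of the cycle: 0.5232 × 0.9206 = 0.48165792
For no arbitrage the full-cycle product must be 1, so the missing rate is 1 / 0.48165792 ≈ 2.076162.

2.0762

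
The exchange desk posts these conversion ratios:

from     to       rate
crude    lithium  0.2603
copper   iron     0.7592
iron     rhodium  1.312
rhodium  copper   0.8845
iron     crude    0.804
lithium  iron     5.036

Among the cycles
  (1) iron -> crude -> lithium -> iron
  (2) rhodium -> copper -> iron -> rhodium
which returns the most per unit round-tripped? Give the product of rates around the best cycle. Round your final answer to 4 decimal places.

(1) 0.804 × 0.2603 × 5.036 = 1.05394
(2) 0.8845 × 0.7592 × 1.312 = 0.88102
Highest is cycle (1) at 1.0539 (>1, arbitrage).

1.0539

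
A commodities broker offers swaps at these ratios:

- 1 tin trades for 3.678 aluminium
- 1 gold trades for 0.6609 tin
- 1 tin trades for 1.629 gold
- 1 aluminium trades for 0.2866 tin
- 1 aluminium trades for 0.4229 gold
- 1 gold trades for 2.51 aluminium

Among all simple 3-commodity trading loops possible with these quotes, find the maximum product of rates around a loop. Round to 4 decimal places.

1.1718

tin→gold→aluminium→tin: 1.629 × 2.51 × 0.2866 = 1.17185
tin→aluminium→gold→tin: 3.678 × 0.4229 × 0.6609 = 1.02798
Maximum is tin→gold→aluminium→tin at 1.1718; arbitrage exists.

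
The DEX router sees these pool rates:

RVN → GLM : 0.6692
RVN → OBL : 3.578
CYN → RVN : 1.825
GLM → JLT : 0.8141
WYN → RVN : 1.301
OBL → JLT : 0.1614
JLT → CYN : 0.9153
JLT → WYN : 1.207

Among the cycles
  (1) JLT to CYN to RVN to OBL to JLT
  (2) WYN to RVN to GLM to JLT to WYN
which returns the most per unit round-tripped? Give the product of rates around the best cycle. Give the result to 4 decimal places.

0.9647

(1) 0.9153 × 1.825 × 3.578 × 0.1614 = 0.96465
(2) 1.301 × 0.6692 × 0.8141 × 1.207 = 0.85550
Highest is cycle (1) at 0.9647 (≤1, no arbitrage).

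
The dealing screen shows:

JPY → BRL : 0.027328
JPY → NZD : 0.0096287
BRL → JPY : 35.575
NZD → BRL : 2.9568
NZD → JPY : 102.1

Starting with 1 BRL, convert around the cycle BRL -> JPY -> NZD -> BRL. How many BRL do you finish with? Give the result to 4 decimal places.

1.0128

1 BRL × 35.575 = 35.575 JPY
35.575 JPY × 0.0096287 = 0.3425410025 NZD
0.3425410025 NZD × 2.9568 = 1.012825236192 BRL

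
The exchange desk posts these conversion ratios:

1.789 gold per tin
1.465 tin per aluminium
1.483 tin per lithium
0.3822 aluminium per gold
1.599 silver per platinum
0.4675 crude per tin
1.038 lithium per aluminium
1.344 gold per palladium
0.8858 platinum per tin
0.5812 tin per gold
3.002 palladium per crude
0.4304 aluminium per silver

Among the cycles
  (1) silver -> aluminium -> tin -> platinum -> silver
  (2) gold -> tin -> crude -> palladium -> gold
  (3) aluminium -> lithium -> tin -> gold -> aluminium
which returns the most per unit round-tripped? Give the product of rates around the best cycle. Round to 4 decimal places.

1.0963

(1) 0.4304 × 1.465 × 0.8858 × 1.599 = 0.89309
(2) 0.5812 × 0.4675 × 3.002 × 1.344 = 1.09627
(3) 1.038 × 1.483 × 1.789 × 0.3822 = 1.05254
Highest is cycle (2) at 1.0963 (>1, arbitrage).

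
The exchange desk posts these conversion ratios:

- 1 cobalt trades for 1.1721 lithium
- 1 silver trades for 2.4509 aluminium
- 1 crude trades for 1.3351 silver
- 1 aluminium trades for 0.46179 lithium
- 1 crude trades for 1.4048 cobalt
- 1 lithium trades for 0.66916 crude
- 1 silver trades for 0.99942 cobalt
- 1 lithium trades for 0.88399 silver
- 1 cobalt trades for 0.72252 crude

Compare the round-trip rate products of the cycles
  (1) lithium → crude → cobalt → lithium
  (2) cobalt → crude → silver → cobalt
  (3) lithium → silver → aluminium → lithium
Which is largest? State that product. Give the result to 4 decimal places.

1.1018

(1) 0.66916 × 1.4048 × 1.1721 = 1.10182
(2) 0.72252 × 1.3351 × 0.99942 = 0.96408
(3) 0.88399 × 2.4509 × 0.46179 = 1.00050
Highest is cycle (1) at 1.1018 (>1, arbitrage).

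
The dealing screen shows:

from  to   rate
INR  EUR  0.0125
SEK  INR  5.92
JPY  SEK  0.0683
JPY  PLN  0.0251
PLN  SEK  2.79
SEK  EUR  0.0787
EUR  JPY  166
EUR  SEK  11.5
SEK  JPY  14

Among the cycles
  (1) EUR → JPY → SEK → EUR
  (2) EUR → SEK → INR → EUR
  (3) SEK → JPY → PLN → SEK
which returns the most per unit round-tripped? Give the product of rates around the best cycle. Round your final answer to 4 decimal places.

(1) 166 × 0.0683 × 0.0787 = 0.89228
(2) 11.5 × 5.92 × 0.0125 = 0.85100
(3) 14 × 0.0251 × 2.79 = 0.98041
Highest is cycle (3) at 0.9804 (≤1, no arbitrage).

0.9804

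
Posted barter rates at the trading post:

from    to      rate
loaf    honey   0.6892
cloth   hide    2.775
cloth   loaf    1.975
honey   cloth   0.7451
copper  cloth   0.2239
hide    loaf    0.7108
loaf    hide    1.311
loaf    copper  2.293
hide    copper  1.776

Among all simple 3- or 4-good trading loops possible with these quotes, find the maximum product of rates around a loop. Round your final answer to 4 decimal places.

1.1035

hide→copper→cloth→hide: 1.776 × 0.2239 × 2.775 = 1.10347
hide→copper→cloth→loaf→hide: 1.776 × 0.2239 × 1.975 × 1.311 = 1.02960
cloth→loaf→honey→cloth: 1.975 × 0.6892 × 0.7451 = 1.01421
cloth→loaf→copper→cloth: 1.975 × 2.293 × 0.2239 = 1.01397
hide→loaf→honey→cloth→hide: 0.7108 × 0.6892 × 0.7451 × 2.775 = 1.01291
hide→loaf→copper→cloth→hide: 0.7108 × 2.293 × 0.2239 × 2.775 = 1.01267
Maximum is hide→copper→cloth→hide at 1.1035; arbitrage exists.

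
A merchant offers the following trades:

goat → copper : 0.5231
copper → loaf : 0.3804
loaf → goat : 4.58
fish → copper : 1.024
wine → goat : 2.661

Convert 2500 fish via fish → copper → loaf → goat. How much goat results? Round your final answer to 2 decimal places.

2500 fish × 1.024 = 2560 copper
2560 copper × 0.3804 = 973.824 loaf
973.824 loaf × 4.58 = 4460.11392 goat

4460.11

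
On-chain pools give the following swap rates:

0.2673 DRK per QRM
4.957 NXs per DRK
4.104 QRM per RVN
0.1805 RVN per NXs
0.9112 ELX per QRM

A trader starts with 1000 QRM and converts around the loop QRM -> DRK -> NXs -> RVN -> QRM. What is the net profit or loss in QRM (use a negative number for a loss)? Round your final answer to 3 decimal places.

1000 QRM × 0.2673 = 267.3 DRK
267.3 DRK × 4.957 = 1325.0061 NXs
1325.0061 NXs × 0.1805 = 239.16360105 RVN
239.16360105 RVN × 4.104 = 981.5274187092 QRM
Net change: 981.5274187092 − 1000 = -18.4725812908 QRM

-18.473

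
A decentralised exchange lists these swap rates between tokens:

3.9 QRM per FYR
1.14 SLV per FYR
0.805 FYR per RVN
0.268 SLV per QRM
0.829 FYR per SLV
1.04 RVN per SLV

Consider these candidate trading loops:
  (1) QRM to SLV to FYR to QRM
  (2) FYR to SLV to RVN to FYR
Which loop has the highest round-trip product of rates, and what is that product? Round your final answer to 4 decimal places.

0.9544

(1) 0.268 × 0.829 × 3.9 = 0.86647
(2) 1.14 × 1.04 × 0.805 = 0.95441
Highest is cycle (2) at 0.9544 (≤1, no arbitrage).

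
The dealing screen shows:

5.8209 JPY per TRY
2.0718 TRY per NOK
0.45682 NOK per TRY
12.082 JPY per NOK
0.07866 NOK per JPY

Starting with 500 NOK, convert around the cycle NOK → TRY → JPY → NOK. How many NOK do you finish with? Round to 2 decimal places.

474.31

500 NOK × 2.0718 = 1035.9 TRY
1035.9 TRY × 5.8209 = 6029.87031 JPY
6029.87031 JPY × 0.07866 = 474.3095985846 NOK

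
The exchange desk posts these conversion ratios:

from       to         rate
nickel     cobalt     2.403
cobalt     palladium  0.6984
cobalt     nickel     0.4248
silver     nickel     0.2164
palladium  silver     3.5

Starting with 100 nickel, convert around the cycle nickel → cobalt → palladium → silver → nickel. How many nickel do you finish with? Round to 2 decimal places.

127.11

100 nickel × 2.403 = 240.3 cobalt
240.3 cobalt × 0.6984 = 167.82552 palladium
167.82552 palladium × 3.5 = 587.38932 silver
587.38932 silver × 0.2164 = 127.111048848 nickel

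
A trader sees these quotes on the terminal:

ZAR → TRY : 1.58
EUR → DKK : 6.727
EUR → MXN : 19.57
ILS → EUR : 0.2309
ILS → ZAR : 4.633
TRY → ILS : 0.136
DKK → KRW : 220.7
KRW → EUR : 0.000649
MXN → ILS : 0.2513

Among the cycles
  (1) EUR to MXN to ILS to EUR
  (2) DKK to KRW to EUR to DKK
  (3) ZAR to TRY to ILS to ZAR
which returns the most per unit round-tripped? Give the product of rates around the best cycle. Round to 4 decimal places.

(1) 19.57 × 0.2513 × 0.2309 = 1.13555
(2) 220.7 × 0.000649 × 6.727 = 0.96354
(3) 1.58 × 0.136 × 4.633 = 0.99554
Highest is cycle (1) at 1.1356 (>1, arbitrage).

1.1356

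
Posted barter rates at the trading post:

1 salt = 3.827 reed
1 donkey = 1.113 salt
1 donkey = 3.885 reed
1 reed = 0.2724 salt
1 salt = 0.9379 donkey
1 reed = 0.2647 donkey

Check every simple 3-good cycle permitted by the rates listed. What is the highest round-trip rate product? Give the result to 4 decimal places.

reed→donkey→salt→reed: 0.2647 × 1.113 × 3.827 = 1.12748
reed→salt→donkey→reed: 0.2724 × 0.9379 × 3.885 = 0.99256
Maximum is reed→donkey→salt→reed at 1.1275; arbitrage exists.

1.1275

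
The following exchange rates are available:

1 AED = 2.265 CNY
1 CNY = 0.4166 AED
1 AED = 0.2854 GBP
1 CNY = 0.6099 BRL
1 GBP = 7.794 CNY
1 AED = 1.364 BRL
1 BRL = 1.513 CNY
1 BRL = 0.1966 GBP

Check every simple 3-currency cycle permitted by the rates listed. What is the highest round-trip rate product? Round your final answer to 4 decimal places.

GBP→CNY→BRL→GBP: 7.794 × 0.6099 × 0.1966 = 0.93455
GBP→CNY→AED→GBP: 7.794 × 0.4166 × 0.2854 = 0.92669
AED→BRL→CNY→AED: 1.364 × 1.513 × 0.4166 = 0.85975
Maximum is GBP→CNY→BRL→GBP at 0.9346; no arbitrage — every cycle loses value.

0.9346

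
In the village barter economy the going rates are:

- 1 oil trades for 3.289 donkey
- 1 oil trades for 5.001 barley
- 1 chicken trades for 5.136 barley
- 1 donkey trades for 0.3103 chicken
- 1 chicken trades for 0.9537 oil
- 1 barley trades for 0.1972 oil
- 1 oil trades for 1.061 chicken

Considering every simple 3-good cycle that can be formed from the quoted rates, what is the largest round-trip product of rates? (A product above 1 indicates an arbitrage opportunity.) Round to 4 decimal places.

1.0746

barley→oil→chicken→barley: 0.1972 × 1.061 × 5.136 = 1.07460
oil→donkey→chicken→oil: 3.289 × 0.3103 × 0.9537 = 0.97332
Maximum is barley→oil→chicken→barley at 1.0746; arbitrage exists.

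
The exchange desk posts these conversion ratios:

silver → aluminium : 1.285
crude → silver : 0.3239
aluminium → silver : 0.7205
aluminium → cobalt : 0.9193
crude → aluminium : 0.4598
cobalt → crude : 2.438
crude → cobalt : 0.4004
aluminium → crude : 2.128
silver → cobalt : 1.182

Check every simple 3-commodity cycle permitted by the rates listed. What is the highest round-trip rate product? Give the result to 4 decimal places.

crude→aluminium→cobalt→crude: 0.4598 × 0.9193 × 2.438 = 1.03053
crude→silver→cobalt→crude: 0.3239 × 1.182 × 2.438 = 0.93339
crude→silver→aluminium→crude: 0.3239 × 1.285 × 2.128 = 0.88570
Maximum is crude→aluminium→cobalt→crude at 1.0305; arbitrage exists.

1.0305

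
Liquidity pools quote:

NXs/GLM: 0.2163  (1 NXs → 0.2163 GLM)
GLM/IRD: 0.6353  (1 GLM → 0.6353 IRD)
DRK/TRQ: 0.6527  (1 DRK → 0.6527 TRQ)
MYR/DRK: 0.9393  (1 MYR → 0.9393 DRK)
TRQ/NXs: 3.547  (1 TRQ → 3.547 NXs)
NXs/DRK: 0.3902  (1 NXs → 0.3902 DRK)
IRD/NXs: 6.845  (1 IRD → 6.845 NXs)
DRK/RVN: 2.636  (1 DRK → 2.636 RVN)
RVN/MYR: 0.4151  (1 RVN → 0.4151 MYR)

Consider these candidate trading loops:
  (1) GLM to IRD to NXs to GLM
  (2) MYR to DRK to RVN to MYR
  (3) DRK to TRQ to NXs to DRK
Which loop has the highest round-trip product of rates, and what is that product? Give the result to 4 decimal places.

1.0278

(1) 0.6353 × 6.845 × 0.2163 = 0.94061
(2) 0.9393 × 2.636 × 0.4151 = 1.02779
(3) 0.6527 × 3.547 × 0.3902 = 0.90336
Highest is cycle (2) at 1.0278 (>1, arbitrage).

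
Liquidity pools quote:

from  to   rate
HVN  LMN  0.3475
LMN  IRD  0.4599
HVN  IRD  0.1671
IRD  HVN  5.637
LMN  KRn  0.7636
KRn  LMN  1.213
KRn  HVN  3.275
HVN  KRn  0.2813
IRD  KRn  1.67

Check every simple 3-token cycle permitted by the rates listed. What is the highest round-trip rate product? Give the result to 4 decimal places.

KRn→LMN→IRD→KRn: 1.213 × 0.4599 × 1.67 = 0.93162
HVN→IRD→KRn→HVN: 0.1671 × 1.67 × 3.275 = 0.91391
HVN→LMN→IRD→HVN: 0.3475 × 0.4599 × 5.637 = 0.90088
HVN→LMN→KRn→HVN: 0.3475 × 0.7636 × 3.275 = 0.86902
Maximum is KRn→LMN→IRD→KRn at 0.9316; no arbitrage — every cycle loses value.

0.9316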